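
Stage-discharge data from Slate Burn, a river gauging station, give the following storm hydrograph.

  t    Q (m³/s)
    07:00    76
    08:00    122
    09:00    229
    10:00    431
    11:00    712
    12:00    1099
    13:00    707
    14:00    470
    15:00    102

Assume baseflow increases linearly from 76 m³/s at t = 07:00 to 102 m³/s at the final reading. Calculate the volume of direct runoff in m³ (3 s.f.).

Direct-runoff ordinates (Q − Q_b): 0.00, 42.75, 146.50, 345.25, 623.00, 1006.75, 611.50, 371.25, 0.00 m³/s.
ΣQ_DR = 3147 m³/s.
With Δt = 1 h = 3600 s, V = ΣQ_DR · Δt = 3147 × 3600 = 1.13 × 10^7 m³.

V ≈ 1.13 × 10^7 m³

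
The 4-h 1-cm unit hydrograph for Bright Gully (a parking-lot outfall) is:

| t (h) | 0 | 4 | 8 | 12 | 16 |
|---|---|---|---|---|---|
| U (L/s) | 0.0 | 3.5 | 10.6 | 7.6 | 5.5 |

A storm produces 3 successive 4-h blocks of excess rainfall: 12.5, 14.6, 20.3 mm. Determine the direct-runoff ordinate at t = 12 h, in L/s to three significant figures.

By discrete convolution, Q_j = Σ (P_i / 10 mm) · U_{j−i}.
At t = 12 h (j=3): Q = (12.5/10)·7.6 + (14.6/10)·10.6 + (20.3/10)·3.5 = 32.1 L/s.

Q ≈ 32.1 L/s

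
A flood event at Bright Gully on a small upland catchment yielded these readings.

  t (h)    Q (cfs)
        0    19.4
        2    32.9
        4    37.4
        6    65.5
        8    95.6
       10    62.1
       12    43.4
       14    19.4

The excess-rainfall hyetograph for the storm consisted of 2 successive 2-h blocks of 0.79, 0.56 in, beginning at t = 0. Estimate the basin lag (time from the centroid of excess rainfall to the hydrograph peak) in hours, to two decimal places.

Centroid of excess rainfall: t_c = Σ P_i·t̄_i / ΣP_i = 1.8296 h (block centres at 1, 3 h).
Hydrograph peak occurs at t = 8 h, so basin lag t_L = 8 − 1.8296 = 6.17 h.

t_L ≈ 6.17 h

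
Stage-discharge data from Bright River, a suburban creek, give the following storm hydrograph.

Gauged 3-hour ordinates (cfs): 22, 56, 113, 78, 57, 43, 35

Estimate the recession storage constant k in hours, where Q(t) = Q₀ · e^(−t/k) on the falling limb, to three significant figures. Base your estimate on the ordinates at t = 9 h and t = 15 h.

k ≈ 10.1 h

On the falling limb, Q drops from 78 to 43 cfs between t = 9 h and t = 15 h (Δt = 6 h).
k = −Δt / ln(Q₂/Q₁) = −6 / ln(43/78) = 10.1 h.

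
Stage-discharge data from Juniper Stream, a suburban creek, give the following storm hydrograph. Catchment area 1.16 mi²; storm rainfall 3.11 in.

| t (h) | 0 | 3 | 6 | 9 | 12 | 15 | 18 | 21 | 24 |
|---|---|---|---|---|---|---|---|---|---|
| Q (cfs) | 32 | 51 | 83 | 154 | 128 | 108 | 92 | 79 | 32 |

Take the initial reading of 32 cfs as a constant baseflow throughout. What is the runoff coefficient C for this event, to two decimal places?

ΣQ_DR = 471.0 cfs; V = ΣQ_DR·Δt = 5.087 × 10^6 ft³.
Runoff depth d = V / A = 1.888 in.
C = d / P = 1.888 / 3.11 = 0.61.

C ≈ 0.61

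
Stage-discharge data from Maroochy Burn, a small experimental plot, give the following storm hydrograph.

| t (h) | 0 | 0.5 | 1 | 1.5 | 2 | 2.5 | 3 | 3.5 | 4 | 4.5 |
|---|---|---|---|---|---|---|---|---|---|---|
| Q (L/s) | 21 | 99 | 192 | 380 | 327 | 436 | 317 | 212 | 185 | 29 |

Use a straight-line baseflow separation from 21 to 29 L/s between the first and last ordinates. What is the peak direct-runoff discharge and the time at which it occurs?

Subtracting baseflow gives direct-runoff ordinates: 0.00, 77.11, 169.22, 356.33, 302.44, 410.56, 290.67, 184.78, 156.89, 0.00 L/s.
The maximum is 410.56 L/s, occurring at the reading for t = 2.5 h.

Q_p = 410.56 L/s at t = 2.5 h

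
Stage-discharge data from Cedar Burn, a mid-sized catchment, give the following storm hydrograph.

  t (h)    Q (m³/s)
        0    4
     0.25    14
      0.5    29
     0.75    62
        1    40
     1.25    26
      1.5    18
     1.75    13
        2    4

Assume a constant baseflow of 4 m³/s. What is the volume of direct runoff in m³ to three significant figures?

V ≈ 1.57 × 10^5 m³

Direct-runoff ordinates (Q − Q_b): 0.0, 10.0, 25.0, 58.0, 36.0, 22.0, 14.0, 9.0, 0.0 m³/s.
ΣQ_DR = 174.0 m³/s.
With Δt = 0.25 h = 900 s, V = ΣQ_DR · Δt = 174.0 × 900 = 1.57 × 10^5 m³.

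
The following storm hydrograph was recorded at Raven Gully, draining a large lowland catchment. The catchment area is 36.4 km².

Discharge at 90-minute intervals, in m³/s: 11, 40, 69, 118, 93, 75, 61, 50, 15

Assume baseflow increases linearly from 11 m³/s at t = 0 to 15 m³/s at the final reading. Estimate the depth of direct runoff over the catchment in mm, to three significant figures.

d ≈ 61.6 mm

Direct runoff: 0.00, 28.50, 57.00, 105.50, 80.00, 61.50, 47.00, 35.50, 0.00 m³/s; ΣQ_DR = 415.0 m³/s.
V = ΣQ_DR · Δt = 415.0 × 5400 s = 2.241 × 10^6 m³.
Over A = 36.4 km², depth = V / A = 61.6 mm.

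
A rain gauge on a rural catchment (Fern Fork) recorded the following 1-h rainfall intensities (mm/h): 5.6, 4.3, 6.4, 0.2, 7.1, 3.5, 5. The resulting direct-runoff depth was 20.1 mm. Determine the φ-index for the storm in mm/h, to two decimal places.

φ ≈ 1.97 mm/h

Only the 6 blocks with intensity above φ contribute runoff: 5.6, 4.3, 6.4, 7.1, 3.5, 5 mm/h.
Σ(I−φ)·Δt = d  ⇒  (5.6+4.3+6.4+7.1+3.5+5 − 6φ)·1 = 20.1
φ = (31.90 − 20.1/1) / 6 = 1.97 mm/h.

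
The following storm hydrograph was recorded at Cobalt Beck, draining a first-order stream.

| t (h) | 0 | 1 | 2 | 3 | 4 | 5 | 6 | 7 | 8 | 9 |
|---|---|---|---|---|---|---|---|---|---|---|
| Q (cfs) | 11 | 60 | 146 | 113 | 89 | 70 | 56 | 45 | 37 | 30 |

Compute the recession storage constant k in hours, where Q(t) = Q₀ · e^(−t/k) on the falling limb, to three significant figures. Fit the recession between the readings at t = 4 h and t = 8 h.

k ≈ 4.56 h

On the falling limb, Q drops from 89 to 37 cfs between t = 4 h and t = 8 h (Δt = 4 h).
k = −Δt / ln(Q₂/Q₁) = −4 / ln(37/89) = 4.56 h.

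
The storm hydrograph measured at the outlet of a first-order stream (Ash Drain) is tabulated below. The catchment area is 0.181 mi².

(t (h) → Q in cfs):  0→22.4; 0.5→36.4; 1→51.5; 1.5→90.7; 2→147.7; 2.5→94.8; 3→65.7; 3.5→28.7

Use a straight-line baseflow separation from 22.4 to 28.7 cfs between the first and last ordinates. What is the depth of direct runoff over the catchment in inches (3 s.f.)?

Direct runoff: 0.00, 13.10, 27.30, 65.60, 121.70, 67.90, 37.90, 0.00 cfs; ΣQ_DR = 333.5 cfs.
V = ΣQ_DR · Δt = 333.5 × 1800 s = 6.003 × 10^5 ft³.
Over A = 0.181 mi², depth = V / A = 1.43 in.

d ≈ 1.43 in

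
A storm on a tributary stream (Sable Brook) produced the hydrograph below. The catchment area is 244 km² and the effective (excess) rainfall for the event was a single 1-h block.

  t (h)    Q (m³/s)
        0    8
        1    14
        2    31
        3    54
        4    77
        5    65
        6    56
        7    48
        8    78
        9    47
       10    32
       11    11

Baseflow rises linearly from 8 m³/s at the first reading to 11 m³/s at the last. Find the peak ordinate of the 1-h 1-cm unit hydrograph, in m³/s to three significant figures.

Direct runoff: 0.00, 5.73, 22.45, 45.18, 67.91, 55.64, 46.36, 38.09, 67.82, 36.55, 21.27, 0.00 m³/s; ΣQ_DR = 407.0 m³/s, peak = 67.91 m³/s.
Runoff depth d = ΣQ_DR·Δt / A = 407.0 × 3600 / (244 km²) = 6.005 mm.
The 1-cm UH is the DRH scaled by (10 mm)/d, so U_p = 67.91 × 10/6.005 = 113 m³/s.

U_p ≈ 113 m³/s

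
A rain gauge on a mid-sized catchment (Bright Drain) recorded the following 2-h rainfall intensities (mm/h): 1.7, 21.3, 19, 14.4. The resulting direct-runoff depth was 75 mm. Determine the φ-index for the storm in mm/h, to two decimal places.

φ ≈ 5.73 mm/h

Only the 3 blocks with intensity above φ contribute runoff: 21.3, 19, 14.4 mm/h.
Σ(I−φ)·Δt = d  ⇒  (21.3+19+14.4 − 3φ)·2 = 75
φ = (54.70 − 75/2) / 3 = 5.73 mm/h.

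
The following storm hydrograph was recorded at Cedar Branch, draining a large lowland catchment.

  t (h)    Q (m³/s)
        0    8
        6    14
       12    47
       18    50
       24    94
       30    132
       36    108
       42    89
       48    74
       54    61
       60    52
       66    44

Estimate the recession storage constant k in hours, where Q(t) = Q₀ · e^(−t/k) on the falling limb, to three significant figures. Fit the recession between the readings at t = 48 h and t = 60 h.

k ≈ 34.0 h

On the falling limb, Q drops from 74 to 52 m³/s between t = 48 h and t = 60 h (Δt = 12 h).
k = −Δt / ln(Q₂/Q₁) = −12 / ln(52/74) = 34.0 h.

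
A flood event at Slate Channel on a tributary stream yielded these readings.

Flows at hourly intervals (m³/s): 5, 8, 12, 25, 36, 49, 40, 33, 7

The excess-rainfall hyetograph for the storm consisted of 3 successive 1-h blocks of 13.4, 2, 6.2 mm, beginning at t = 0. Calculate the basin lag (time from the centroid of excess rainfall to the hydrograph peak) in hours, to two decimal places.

Centroid of excess rainfall: t_c = Σ P_i·t̄_i / ΣP_i = 1.1667 h (block centres at 0.5, 1.5, 2.5 h).
Hydrograph peak occurs at t = 5 h, so basin lag t_L = 5 − 1.1667 = 3.83 h.

t_L ≈ 3.83 h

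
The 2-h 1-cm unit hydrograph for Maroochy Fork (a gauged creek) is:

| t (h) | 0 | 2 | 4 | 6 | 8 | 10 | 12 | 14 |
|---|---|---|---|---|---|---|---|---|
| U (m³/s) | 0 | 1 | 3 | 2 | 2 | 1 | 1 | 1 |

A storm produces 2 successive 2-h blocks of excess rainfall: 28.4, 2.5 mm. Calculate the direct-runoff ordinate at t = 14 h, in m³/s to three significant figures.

Q ≈ 3.09 m³/s

By discrete convolution, Q_j = Σ (P_i / 10 mm) · U_{j−i}.
At t = 14 h (j=7): Q = (28.4/10)·1 + (2.5/10)·1 = 3.09 m³/s.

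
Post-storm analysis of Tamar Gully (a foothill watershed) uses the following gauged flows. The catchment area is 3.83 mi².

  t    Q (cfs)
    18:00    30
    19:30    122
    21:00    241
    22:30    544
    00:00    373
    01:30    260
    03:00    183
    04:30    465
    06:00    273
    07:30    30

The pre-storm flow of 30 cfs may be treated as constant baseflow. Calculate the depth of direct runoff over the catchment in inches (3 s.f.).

Direct runoff: 0.0, 92.0, 211.0, 514.0, 343.0, 230.0, 153.0, 435.0, 243.0, 0.0 cfs; ΣQ_DR = 2221 cfs.
V = ΣQ_DR · Δt = 2221 × 5400 s = 1.199 × 10^7 ft³.
Over A = 3.83 mi², depth = V / A = 1.35 in.

d ≈ 1.35 in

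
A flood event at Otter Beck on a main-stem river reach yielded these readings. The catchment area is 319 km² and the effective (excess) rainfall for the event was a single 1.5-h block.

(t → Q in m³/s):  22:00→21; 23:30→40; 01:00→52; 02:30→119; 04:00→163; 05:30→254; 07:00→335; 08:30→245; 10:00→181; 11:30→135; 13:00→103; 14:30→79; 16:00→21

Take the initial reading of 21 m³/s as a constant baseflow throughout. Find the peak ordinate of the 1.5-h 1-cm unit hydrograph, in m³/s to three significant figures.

U_p ≈ 126 m³/s

Direct runoff: 0.0, 19.0, 31.0, 98.0, 142.0, 233.0, 314.0, 224.0, 160.0, 114.0, 82.0, 58.0, 0.0 m³/s; ΣQ_DR = 1475 m³/s, peak = 314.0 m³/s.
Runoff depth d = ΣQ_DR·Δt / A = 1475 × 5400 / (319 km²) = 24.97 mm.
The 1-cm UH is the DRH scaled by (10 mm)/d, so U_p = 314.0 × 10/24.97 = 126 m³/s.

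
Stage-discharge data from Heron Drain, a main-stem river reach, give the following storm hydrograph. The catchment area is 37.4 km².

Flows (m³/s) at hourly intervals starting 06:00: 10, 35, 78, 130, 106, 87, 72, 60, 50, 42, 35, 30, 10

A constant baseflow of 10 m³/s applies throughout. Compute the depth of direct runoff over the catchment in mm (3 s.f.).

d ≈ 59.2 mm

Direct runoff: 0.0, 25.0, 68.0, 120.0, 96.0, 77.0, 62.0, 50.0, 40.0, 32.0, 25.0, 20.0, 0.0 m³/s; ΣQ_DR = 615.0 m³/s.
V = ΣQ_DR · Δt = 615.0 × 3600 s = 2.214 × 10^6 m³.
Over A = 37.4 km², depth = V / A = 59.2 mm.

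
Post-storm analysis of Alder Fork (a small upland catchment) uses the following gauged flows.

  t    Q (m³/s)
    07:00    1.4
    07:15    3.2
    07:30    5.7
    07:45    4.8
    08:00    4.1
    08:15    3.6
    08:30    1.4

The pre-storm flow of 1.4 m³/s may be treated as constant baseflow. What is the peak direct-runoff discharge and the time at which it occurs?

Subtracting baseflow gives direct-runoff ordinates: 0.0, 1.8, 4.3, 3.4, 2.7, 2.2, 0.0 m³/s.
The maximum is 4.3 m³/s, occurring at the reading for t = 07:30.

Q_p = 4.3 m³/s at t = 07:30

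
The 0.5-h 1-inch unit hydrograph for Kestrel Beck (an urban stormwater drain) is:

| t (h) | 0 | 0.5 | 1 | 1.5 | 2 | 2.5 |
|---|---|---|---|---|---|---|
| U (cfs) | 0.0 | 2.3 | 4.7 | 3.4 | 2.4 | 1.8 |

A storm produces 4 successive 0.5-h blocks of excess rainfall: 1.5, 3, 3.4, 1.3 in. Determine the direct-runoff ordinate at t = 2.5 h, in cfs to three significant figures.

By discrete convolution, Q_j = Σ (P_i / 1 in) · U_{j−i}.
At t = 2.5 h (j=5): Q = (1.5/1)·1.8 + (3/1)·2.4 + (3.4/1)·3.4 + (1.3/1)·4.7 = 27.6 cfs.

Q ≈ 27.6 cfs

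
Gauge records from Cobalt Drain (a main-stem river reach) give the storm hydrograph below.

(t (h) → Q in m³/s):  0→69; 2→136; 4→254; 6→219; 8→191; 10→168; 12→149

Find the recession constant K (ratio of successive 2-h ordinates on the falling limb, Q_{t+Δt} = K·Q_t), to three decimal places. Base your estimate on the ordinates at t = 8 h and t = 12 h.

K ≈ 0.883

Using the recession-limb readings at t = 8 h and t = 12 h: Q falls from 191 to 149 m³/s over 2 intervals.
K = (Q₂/Q₁)^(1/2) = (149/191)^(1/2) = 0.883.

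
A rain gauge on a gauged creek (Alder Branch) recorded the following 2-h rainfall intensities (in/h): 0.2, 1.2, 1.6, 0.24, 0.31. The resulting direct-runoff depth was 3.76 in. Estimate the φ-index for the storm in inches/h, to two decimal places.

Only the 2 blocks with intensity above φ contribute runoff: 1.2, 1.6 in/h.
Σ(I−φ)·Δt = d  ⇒  (1.2+1.6 − 2φ)·2 = 3.76
φ = (2.800 − 3.76/2) / 2 = 0.46 in/h.

φ ≈ 0.46 in/h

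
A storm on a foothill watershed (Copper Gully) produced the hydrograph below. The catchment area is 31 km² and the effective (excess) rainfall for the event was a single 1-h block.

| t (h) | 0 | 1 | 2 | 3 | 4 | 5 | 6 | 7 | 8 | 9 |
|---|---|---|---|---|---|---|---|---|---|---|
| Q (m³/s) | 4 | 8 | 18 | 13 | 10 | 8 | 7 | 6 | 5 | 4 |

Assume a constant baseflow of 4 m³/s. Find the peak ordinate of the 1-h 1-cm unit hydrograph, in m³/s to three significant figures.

Direct runoff: 0.0, 4.0, 14.0, 9.0, 6.0, 4.0, 3.0, 2.0, 1.0, 0.0 m³/s; ΣQ_DR = 43.00 m³/s, peak = 14.0 m³/s.
Runoff depth d = ΣQ_DR·Δt / A = 43.00 × 3600 / (31 km²) = 4.994 mm.
The 1-cm UH is the DRH scaled by (10 mm)/d, so U_p = 14.0 × 10/4.994 = 28.0 m³/s.

U_p ≈ 28.0 m³/s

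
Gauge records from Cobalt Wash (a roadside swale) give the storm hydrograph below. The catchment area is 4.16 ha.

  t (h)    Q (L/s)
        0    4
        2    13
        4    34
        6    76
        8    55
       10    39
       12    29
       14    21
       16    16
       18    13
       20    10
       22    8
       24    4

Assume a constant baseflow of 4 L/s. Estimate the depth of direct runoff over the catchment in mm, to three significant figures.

d ≈ 46.7 mm

Direct runoff: 0.0, 9.0, 30.0, 72.0, 51.0, 35.0, 25.0, 17.0, 12.0, 9.0, 6.0, 4.0, 0.0 L/s; ΣQ_DR = 270.0 L/s.
V = ΣQ_DR · Δt = 270.0 × 7200 s = 1.944 × 10^6 L.
Over A = 4.16 ha, depth = V / A = 46.7 mm.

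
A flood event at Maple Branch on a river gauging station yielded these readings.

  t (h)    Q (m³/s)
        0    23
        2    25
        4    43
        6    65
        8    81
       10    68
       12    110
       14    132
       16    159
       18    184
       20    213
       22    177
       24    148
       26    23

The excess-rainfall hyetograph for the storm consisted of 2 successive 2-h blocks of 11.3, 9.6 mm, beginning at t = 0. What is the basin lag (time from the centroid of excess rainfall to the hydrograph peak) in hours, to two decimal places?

t_L ≈ 18.08 h

Centroid of excess rainfall: t_c = Σ P_i·t̄_i / ΣP_i = 1.9187 h (block centres at 1, 3 h).
Hydrograph peak occurs at t = 20 h, so basin lag t_L = 20 − 1.9187 = 18.08 h.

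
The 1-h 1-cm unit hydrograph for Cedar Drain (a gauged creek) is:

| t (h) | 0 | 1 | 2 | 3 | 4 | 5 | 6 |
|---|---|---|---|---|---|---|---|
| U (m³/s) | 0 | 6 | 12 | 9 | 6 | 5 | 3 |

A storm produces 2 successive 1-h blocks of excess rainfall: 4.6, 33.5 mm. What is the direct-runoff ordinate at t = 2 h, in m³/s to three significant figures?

Q ≈ 25.6 m³/s

By discrete convolution, Q_j = Σ (P_i / 10 mm) · U_{j−i}.
At t = 2 h (j=2): Q = (4.6/10)·12 + (33.5/10)·6 = 25.6 m³/s.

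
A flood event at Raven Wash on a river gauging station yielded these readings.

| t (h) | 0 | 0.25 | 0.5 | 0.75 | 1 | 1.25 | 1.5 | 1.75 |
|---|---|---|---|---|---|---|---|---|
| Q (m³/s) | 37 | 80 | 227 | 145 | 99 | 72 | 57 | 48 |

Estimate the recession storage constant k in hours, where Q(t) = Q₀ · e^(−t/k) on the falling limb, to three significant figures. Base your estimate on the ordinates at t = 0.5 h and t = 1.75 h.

k ≈ 0.805 h

On the falling limb, Q drops from 227 to 48 m³/s between t = 0.5 h and t = 1.75 h (Δt = 1.25 h).
k = −Δt / ln(Q₂/Q₁) = −1.25 / ln(48/227) = 0.805 h.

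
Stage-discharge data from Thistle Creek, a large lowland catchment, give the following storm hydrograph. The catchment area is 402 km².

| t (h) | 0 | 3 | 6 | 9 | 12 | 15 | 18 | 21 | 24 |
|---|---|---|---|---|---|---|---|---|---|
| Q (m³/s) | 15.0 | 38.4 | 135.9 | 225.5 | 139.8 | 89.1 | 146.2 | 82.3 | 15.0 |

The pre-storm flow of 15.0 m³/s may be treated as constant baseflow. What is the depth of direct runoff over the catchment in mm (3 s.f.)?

Direct runoff: 0.0, 23.4, 120.9, 210.5, 124.8, 74.1, 131.2, 67.3, 0.0 m³/s; ΣQ_DR = 752.2 m³/s.
V = ΣQ_DR · Δt = 752.2 × 10800 s = 8.124 × 10^6 m³.
Over A = 402 km², depth = V / A = 20.2 mm.

d ≈ 20.2 mm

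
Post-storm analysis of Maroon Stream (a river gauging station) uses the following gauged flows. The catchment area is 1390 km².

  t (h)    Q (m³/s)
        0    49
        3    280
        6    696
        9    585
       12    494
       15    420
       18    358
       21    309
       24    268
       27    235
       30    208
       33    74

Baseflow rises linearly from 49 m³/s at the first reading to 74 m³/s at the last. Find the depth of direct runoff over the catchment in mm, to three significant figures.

Direct runoff: 0.00, 228.73, 642.45, 529.18, 435.91, 359.64, 295.36, 244.09, 200.82, 165.55, 136.27, 0.00 m³/s; ΣQ_DR = 3238 m³/s.
V = ΣQ_DR · Δt = 3238 × 10800 s = 3.497 × 10^7 m³.
Over A = 1390 km², depth = V / A = 25.2 mm.

d ≈ 25.2 mm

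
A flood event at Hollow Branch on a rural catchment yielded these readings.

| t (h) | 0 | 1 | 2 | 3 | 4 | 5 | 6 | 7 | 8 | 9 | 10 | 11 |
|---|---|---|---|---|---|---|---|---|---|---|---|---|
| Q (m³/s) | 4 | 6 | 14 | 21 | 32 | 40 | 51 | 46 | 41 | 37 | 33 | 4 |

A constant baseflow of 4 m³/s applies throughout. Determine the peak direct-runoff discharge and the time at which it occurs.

Subtracting baseflow gives direct-runoff ordinates: 0.0, 2.0, 10.0, 17.0, 28.0, 36.0, 47.0, 42.0, 37.0, 33.0, 29.0, 0.0 m³/s.
The maximum is 47.0 m³/s, occurring at the reading for t = 6 h.

Q_p = 47.0 m³/s at t = 6 h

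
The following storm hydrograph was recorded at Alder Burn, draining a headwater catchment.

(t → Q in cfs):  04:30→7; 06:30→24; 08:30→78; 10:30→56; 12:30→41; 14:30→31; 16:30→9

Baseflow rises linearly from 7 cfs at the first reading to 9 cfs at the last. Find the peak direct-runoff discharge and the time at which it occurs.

Subtracting baseflow gives direct-runoff ordinates: 0.00, 16.67, 70.33, 48.00, 32.67, 22.33, 0.00 cfs.
The maximum is 70.33 cfs, occurring at the reading for t = 08:30.

Q_p = 70.33 cfs at t = 08:30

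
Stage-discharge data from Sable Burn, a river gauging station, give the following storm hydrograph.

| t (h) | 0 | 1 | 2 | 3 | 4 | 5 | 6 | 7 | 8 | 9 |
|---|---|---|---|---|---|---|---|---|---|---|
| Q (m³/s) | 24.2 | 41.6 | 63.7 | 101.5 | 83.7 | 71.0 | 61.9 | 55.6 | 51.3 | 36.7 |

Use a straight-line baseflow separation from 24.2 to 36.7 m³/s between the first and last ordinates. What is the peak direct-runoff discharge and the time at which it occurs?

Subtracting baseflow gives direct-runoff ordinates: 0.00, 16.01, 36.72, 73.13, 53.94, 39.86, 29.37, 21.68, 15.99, 0.00 m³/s.
The maximum is 73.13 m³/s, occurring at the reading for t = 3 h.

Q_p = 73.13 m³/s at t = 3 h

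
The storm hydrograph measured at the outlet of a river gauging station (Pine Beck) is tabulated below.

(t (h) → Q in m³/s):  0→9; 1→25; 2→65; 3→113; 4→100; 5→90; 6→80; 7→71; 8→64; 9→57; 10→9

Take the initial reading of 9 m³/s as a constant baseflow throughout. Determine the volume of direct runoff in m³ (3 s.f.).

Direct-runoff ordinates (Q − Q_b): 0.0, 16.0, 56.0, 104.0, 91.0, 81.0, 71.0, 62.0, 55.0, 48.0, 0.0 m³/s.
ΣQ_DR = 584.0 m³/s.
With Δt = 1 h = 3600 s, V = ΣQ_DR · Δt = 584.0 × 3600 = 2.10 × 10^6 m³.

V ≈ 2.10 × 10^6 m³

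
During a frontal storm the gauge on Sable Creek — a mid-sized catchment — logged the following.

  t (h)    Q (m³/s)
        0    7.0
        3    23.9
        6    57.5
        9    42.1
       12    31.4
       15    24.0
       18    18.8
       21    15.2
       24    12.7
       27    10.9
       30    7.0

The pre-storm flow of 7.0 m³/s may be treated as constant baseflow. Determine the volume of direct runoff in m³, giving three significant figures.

V ≈ 1.87 × 10^6 m³

Direct-runoff ordinates (Q − Q_b): 0.0, 16.9, 50.5, 35.1, 24.4, 17.0, 11.8, 8.2, 5.7, 3.9, 0.0 m³/s.
ΣQ_DR = 173.5 m³/s.
With Δt = 3 h = 10800 s, V = ΣQ_DR · Δt = 173.5 × 10800 = 1.87 × 10^6 m³.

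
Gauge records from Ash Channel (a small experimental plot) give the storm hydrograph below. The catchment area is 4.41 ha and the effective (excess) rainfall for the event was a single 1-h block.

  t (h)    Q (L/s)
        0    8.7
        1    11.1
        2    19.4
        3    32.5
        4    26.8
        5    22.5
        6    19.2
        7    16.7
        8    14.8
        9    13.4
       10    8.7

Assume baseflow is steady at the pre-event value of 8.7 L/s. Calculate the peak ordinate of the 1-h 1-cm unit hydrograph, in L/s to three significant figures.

Direct runoff: 0.0, 2.4, 10.7, 23.8, 18.1, 13.8, 10.5, 8.0, 6.1, 4.7, 0.0 L/s; ΣQ_DR = 98.10 L/s, peak = 23.8 L/s.
Runoff depth d = ΣQ_DR·Δt / A = 98.10 × 3600 / (4.41 ha) = 8.008 mm.
The 1-cm UH is the DRH scaled by (10 mm)/d, so U_p = 23.8 × 10/8.008 = 29.7 L/s.

U_p ≈ 29.7 L/s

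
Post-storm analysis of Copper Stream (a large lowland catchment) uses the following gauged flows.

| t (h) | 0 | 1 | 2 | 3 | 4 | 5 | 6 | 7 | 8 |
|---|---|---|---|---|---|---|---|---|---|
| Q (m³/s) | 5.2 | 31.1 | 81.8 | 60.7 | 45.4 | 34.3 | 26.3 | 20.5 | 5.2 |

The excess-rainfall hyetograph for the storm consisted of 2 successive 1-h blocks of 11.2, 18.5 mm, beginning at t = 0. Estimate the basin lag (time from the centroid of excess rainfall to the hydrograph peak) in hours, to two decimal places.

t_L ≈ 0.88 h

Centroid of excess rainfall: t_c = Σ P_i·t̄_i / ΣP_i = 1.1229 h (block centres at 0.5, 1.5 h).
Hydrograph peak occurs at t = 2 h, so basin lag t_L = 2 − 1.1229 = 0.88 h.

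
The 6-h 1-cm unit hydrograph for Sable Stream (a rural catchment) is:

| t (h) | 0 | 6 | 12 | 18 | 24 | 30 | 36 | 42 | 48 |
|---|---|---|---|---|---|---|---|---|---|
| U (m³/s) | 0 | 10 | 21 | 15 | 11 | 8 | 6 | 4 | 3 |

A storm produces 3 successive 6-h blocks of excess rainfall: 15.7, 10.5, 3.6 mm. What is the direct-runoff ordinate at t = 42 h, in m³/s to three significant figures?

Q ≈ 15.5 m³/s

By discrete convolution, Q_j = Σ (P_i / 10 mm) · U_{j−i}.
At t = 42 h (j=7): Q = (15.7/10)·4 + (10.5/10)·6 + (3.6/10)·8 = 15.5 m³/s.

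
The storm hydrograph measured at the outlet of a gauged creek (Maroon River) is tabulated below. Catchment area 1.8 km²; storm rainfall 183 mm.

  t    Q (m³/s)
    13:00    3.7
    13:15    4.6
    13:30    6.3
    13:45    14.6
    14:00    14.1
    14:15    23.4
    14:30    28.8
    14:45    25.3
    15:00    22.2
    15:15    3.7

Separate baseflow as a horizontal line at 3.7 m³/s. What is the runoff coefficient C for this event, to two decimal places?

C ≈ 0.30

ΣQ_DR = 109.7 m³/s; V = ΣQ_DR·Δt = 98730 m³.
Runoff depth d = V / A = 54.85 mm.
C = d / P = 54.85 / 183 = 0.30.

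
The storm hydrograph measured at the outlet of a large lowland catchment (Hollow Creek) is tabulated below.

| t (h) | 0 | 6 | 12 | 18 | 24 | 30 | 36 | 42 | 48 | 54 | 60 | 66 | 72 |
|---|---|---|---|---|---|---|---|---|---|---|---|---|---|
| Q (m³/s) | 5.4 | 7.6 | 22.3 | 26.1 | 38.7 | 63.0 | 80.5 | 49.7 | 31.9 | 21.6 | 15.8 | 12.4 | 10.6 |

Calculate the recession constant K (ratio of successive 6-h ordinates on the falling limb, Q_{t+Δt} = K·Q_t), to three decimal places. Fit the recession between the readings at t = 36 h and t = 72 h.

Using the recession-limb readings at t = 36 h and t = 72 h: Q falls from 80.5 to 10.6 m³/s over 6 intervals.
K = (Q₂/Q₁)^(1/6) = (10.6/80.5)^(1/6) = 0.713.

K ≈ 0.713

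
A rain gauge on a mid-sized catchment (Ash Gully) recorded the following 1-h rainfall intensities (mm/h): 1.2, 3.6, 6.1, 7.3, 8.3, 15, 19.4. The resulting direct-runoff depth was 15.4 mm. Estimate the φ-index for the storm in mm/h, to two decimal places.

Only the 2 blocks with intensity above φ contribute runoff: 15, 19.4 mm/h.
Σ(I−φ)·Δt = d  ⇒  (15+19.4 − 2φ)·1 = 15.4
φ = (34.40 − 15.4/1) / 2 = 9.50 mm/h.

φ ≈ 9.50 mm/h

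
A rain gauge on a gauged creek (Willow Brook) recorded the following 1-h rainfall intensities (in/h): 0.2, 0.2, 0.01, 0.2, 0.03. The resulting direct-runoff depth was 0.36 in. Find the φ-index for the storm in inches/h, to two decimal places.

Only the 3 blocks with intensity above φ contribute runoff: 0.2, 0.2, 0.2 in/h.
Σ(I−φ)·Δt = d  ⇒  (0.2+0.2+0.2 − 3φ)·1 = 0.36
φ = (0.6000 − 0.36/1) / 3 = 0.08 in/h.

φ ≈ 0.08 in/h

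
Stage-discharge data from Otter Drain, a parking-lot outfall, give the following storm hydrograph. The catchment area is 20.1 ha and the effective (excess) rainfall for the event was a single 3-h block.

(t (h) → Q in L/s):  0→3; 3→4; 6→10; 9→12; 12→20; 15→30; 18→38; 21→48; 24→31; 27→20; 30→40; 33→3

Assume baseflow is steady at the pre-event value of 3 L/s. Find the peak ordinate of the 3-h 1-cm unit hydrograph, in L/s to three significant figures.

Direct runoff: 0.0, 1.0, 7.0, 9.0, 17.0, 27.0, 35.0, 45.0, 28.0, 17.0, 37.0, 0.0 L/s; ΣQ_DR = 223.0 L/s, peak = 45.0 L/s.
Runoff depth d = ΣQ_DR·Δt / A = 223.0 × 10800 / (20.1 ha) = 11.98 mm.
The 1-cm UH is the DRH scaled by (10 mm)/d, so U_p = 45.0 × 10/11.98 = 37.6 L/s.

U_p ≈ 37.6 L/s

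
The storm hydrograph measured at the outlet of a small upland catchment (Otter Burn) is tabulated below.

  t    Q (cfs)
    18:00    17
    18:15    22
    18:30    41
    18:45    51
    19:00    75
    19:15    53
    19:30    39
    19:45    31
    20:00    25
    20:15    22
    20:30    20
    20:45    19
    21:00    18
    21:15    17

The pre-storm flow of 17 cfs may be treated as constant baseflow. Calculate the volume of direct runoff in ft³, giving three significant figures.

Direct-runoff ordinates (Q − Q_b): 0.0, 5.0, 24.0, 34.0, 58.0, 36.0, 22.0, 14.0, 8.0, 5.0, 3.0, 2.0, 1.0, 0.0 cfs.
ΣQ_DR = 212.0 cfs.
With Δt = 0.25 h = 900 s, V = ΣQ_DR · Δt = 212.0 × 900 = 1.91 × 10^5 ft³.

V ≈ 1.91 × 10^5 ft³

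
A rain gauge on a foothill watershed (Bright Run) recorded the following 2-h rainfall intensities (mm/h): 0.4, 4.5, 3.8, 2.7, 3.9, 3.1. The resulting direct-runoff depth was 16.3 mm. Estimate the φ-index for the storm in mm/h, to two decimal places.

φ ≈ 1.97 mm/h

Only the 5 blocks with intensity above φ contribute runoff: 4.5, 3.8, 2.7, 3.9, 3.1 mm/h.
Σ(I−φ)·Δt = d  ⇒  (4.5+3.8+2.7+3.9+3.1 − 5φ)·2 = 16.3
φ = (18.00 − 16.3/2) / 5 = 1.97 mm/h.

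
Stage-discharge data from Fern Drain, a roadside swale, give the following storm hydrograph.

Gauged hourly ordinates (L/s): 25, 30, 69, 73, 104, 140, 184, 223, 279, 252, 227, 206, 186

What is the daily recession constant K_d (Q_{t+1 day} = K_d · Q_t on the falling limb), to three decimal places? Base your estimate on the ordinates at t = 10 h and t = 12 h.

Between t = 10 h and t = 12 h the flow falls from 227 to 186 L/s over 2×1 h = 2 h.
Per-interval ratio K = (186/227)^(1/2) = 0.9052; K_d = K^(24/1) = 0.092.

K_d ≈ 0.092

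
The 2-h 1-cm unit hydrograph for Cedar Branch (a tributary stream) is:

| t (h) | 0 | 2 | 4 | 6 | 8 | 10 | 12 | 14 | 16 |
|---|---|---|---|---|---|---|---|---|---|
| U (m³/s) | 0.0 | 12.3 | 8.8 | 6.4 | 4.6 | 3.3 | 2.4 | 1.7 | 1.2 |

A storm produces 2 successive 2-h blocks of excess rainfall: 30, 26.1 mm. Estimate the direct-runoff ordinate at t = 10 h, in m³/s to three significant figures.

Q ≈ 21.9 m³/s

By discrete convolution, Q_j = Σ (P_i / 10 mm) · U_{j−i}.
At t = 10 h (j=5): Q = (30/10)·3.3 + (26.1/10)·4.6 = 21.9 m³/s.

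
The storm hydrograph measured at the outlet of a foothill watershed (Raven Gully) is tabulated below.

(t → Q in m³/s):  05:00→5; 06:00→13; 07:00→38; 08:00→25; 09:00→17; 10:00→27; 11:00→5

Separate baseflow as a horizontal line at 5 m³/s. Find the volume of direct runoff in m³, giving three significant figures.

V ≈ 3.42 × 10^5 m³

Direct-runoff ordinates (Q − Q_b): 0.0, 8.0, 33.0, 20.0, 12.0, 22.0, 0.0 m³/s.
ΣQ_DR = 95.00 m³/s.
With Δt = 1 h = 3600 s, V = ΣQ_DR · Δt = 95.00 × 3600 = 3.42 × 10^5 m³.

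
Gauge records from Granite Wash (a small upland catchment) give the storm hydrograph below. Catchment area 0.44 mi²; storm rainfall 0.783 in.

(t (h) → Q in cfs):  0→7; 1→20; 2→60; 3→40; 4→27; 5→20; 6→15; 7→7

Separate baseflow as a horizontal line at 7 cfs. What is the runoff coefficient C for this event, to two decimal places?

ΣQ_DR = 140.0 cfs; V = ΣQ_DR·Δt = 5.040 × 10^5 ft³.
Runoff depth d = V / A = 0.4930 in.
C = d / P = 0.4930 / 0.783 = 0.63.

C ≈ 0.63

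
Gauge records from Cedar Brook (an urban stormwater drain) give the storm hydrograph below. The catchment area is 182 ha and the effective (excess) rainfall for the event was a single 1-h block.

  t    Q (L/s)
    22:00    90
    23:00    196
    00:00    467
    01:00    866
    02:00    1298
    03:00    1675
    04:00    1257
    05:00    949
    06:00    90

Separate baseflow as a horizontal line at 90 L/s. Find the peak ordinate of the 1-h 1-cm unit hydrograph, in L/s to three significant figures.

U_p ≈ 1320 L/s

Direct runoff: 0.0, 106.0, 377.0, 776.0, 1208.0, 1585.0, 1167.0, 859.0, 0.0 L/s; ΣQ_DR = 6078 L/s, peak = 1585.0 L/s.
Runoff depth d = ΣQ_DR·Δt / A = 6078 × 3600 / (182 ha) = 12.02 mm.
The 1-cm UH is the DRH scaled by (10 mm)/d, so U_p = 1585.0 × 10/12.02 = 1320 L/s.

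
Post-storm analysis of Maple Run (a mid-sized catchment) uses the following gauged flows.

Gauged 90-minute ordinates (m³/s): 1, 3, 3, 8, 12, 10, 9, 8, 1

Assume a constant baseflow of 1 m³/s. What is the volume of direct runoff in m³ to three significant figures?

V ≈ 2.48 × 10^5 m³

Direct-runoff ordinates (Q − Q_b): 0.0, 2.0, 2.0, 7.0, 11.0, 9.0, 8.0, 7.0, 0.0 m³/s.
ΣQ_DR = 46.00 m³/s.
With Δt = 1.5 h = 5400 s, V = ΣQ_DR · Δt = 46.00 × 5400 = 2.48 × 10^5 m³.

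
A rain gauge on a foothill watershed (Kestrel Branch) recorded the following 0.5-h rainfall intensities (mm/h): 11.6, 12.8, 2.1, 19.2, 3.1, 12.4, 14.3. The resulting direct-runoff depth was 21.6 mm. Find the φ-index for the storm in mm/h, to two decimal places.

φ ≈ 5.42 mm/h

Only the 5 blocks with intensity above φ contribute runoff: 11.6, 12.8, 19.2, 12.4, 14.3 mm/h.
Σ(I−φ)·Δt = d  ⇒  (11.6+12.8+19.2+12.4+14.3 − 5φ)·0.5 = 21.6
φ = (70.30 − 21.6/0.5) / 5 = 5.42 mm/h.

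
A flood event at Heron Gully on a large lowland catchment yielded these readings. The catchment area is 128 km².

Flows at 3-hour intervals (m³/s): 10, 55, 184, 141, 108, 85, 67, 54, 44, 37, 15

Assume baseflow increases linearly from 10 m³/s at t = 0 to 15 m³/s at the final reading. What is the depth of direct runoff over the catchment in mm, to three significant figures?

Direct runoff: 0.00, 44.50, 173.00, 129.50, 96.00, 72.50, 54.00, 40.50, 30.00, 22.50, 0.00 m³/s; ΣQ_DR = 662.5 m³/s.
V = ΣQ_DR · Δt = 662.5 × 10800 s = 7.155 × 10^6 m³.
Over A = 128 km², depth = V / A = 55.9 mm.

d ≈ 55.9 mm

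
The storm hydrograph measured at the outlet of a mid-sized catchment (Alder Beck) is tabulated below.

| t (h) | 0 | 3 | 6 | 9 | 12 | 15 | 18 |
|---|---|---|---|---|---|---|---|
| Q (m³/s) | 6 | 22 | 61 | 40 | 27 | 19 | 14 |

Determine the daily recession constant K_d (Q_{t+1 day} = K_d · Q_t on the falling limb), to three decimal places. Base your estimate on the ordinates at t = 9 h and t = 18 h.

K_d ≈ 0.061

Between t = 9 h and t = 18 h the flow falls from 40 to 14 m³/s over 3×3 h = 9 h.
Per-interval ratio K = (14/40)^(1/3) = 0.7047; K_d = K^(24/3) = 0.061.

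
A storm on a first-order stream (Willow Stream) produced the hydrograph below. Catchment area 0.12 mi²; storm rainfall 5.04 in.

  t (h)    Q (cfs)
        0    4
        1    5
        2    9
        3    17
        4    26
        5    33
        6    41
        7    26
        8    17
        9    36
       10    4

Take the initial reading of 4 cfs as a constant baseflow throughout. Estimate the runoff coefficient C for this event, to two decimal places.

C ≈ 0.45

ΣQ_DR = 174.0 cfs; V = ΣQ_DR·Δt = 6.264 × 10^5 ft³.
Runoff depth d = V / A = 2.247 in.
C = d / P = 2.247 / 5.04 = 0.45.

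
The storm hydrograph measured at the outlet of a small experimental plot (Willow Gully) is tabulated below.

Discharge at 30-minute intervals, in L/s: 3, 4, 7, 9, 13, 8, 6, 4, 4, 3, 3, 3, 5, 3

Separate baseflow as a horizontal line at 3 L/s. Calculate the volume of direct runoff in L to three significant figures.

V ≈ 59400 L

Direct-runoff ordinates (Q − Q_b): 0.0, 1.0, 4.0, 6.0, 10.0, 5.0, 3.0, 1.0, 1.0, 0.0, 0.0, 0.0, 2.0, 0.0 L/s.
ΣQ_DR = 33.00 L/s.
With Δt = 0.5 h = 1800 s, V = ΣQ_DR · Δt = 33.00 × 1800 = 59400 L.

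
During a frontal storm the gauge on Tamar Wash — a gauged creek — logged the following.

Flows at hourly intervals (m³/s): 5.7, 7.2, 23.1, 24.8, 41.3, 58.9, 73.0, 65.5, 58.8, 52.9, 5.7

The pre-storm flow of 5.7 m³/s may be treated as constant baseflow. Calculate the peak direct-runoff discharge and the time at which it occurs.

Q_p = 67.3 m³/s at t = 6 h

Subtracting baseflow gives direct-runoff ordinates: 0.0, 1.5, 17.4, 19.1, 35.6, 53.2, 67.3, 59.8, 53.1, 47.2, 0.0 m³/s.
The maximum is 67.3 m³/s, occurring at the reading for t = 6 h.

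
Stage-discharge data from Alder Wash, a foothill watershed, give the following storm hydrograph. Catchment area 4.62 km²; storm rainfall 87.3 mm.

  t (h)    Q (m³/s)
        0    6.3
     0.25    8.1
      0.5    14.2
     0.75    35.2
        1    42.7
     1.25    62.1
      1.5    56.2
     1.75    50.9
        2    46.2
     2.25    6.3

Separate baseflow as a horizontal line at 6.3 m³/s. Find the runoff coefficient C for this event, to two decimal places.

C ≈ 0.59

ΣQ_DR = 265.2 m³/s; V = ΣQ_DR·Δt = 2.387 × 10^5 m³.
Runoff depth d = V / A = 51.66 mm.
C = d / P = 51.66 / 87.3 = 0.59.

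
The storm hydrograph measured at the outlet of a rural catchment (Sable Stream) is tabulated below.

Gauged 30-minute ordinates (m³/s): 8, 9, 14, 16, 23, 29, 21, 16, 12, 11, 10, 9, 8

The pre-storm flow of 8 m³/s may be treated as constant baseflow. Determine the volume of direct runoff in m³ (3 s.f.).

Direct-runoff ordinates (Q − Q_b): 0.0, 1.0, 6.0, 8.0, 15.0, 21.0, 13.0, 8.0, 4.0, 3.0, 2.0, 1.0, 0.0 m³/s.
ΣQ_DR = 82.00 m³/s.
With Δt = 0.5 h = 1800 s, V = ΣQ_DR · Δt = 82.00 × 1800 = 1.48 × 10^5 m³.

V ≈ 1.48 × 10^5 m³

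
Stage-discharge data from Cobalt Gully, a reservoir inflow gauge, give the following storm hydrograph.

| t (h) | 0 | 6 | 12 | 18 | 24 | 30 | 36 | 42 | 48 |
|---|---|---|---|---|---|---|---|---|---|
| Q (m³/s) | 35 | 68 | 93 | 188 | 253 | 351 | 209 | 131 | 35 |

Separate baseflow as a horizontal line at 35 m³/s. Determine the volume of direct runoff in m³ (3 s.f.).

V ≈ 2.26 × 10^7 m³

Direct-runoff ordinates (Q − Q_b): 0.0, 33.0, 58.0, 153.0, 218.0, 316.0, 174.0, 96.0, 0.0 m³/s.
ΣQ_DR = 1048 m³/s.
With Δt = 6 h = 21600 s, V = ΣQ_DR · Δt = 1048 × 21600 = 2.26 × 10^7 m³.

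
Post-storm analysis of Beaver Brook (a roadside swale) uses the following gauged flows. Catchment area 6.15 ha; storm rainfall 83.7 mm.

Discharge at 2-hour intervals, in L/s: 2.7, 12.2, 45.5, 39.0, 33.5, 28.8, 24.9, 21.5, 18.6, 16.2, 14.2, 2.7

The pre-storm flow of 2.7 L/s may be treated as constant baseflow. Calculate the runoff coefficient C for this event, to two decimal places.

ΣQ_DR = 227.4 L/s; V = ΣQ_DR·Δt = 1.637 × 10^6 L.
Runoff depth d = V / A = 26.62 mm.
C = d / P = 26.62 / 83.7 = 0.32.

C ≈ 0.32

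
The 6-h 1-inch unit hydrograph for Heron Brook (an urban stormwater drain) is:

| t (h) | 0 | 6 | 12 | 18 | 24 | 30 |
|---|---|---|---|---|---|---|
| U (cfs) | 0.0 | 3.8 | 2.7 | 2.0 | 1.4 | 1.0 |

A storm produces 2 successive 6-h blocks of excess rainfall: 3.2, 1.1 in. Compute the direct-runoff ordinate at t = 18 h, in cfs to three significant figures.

By discrete convolution, Q_j = Σ (P_i / 1 in) · U_{j−i}.
At t = 18 h (j=3): Q = (3.2/1)·2.0 + (1.1/1)·2.7 = 9.37 cfs.

Q ≈ 9.37 cfs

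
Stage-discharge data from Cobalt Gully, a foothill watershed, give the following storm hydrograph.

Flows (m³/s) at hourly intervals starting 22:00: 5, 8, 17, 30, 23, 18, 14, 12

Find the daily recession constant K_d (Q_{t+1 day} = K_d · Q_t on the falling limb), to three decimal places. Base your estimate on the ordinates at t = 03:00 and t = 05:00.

Between t = 03:00 and t = 05:00 the flow falls from 18 to 12 m³/s over 2×1 h = 2 h.
Per-interval ratio K = (12/18)^(1/2) = 0.8165; K_d = K^(24/1) = 0.008.

K_d ≈ 0.008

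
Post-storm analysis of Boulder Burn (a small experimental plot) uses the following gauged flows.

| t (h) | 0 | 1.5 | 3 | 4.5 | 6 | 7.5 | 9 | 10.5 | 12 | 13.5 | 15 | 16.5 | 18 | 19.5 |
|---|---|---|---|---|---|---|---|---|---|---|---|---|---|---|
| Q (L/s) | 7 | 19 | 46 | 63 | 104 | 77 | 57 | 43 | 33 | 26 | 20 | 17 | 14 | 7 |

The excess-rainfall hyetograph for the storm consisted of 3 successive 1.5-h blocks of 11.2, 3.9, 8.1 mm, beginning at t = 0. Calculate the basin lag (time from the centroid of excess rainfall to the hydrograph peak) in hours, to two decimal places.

t_L ≈ 3.95 h

Centroid of excess rainfall: t_c = Σ P_i·t̄_i / ΣP_i = 2.0496 h (block centres at 0.75, 2.25, 3.75 h).
Hydrograph peak occurs at t = 6 h, so basin lag t_L = 6 − 2.0496 = 3.95 h.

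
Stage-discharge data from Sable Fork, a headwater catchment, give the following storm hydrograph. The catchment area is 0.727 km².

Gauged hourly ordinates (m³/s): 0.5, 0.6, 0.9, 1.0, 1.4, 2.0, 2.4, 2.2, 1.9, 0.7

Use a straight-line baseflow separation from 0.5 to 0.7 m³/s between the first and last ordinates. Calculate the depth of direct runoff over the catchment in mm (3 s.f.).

Direct runoff: 0.00, 0.08, 0.36, 0.43, 0.81, 1.39, 1.77, 1.54, 1.22, 0.00 m³/s; ΣQ_DR = 7.600 m³/s.
V = ΣQ_DR · Δt = 7.600 × 3600 s = 27360 m³.
Over A = 0.727 km², depth = V / A = 37.6 mm.

d ≈ 37.6 mm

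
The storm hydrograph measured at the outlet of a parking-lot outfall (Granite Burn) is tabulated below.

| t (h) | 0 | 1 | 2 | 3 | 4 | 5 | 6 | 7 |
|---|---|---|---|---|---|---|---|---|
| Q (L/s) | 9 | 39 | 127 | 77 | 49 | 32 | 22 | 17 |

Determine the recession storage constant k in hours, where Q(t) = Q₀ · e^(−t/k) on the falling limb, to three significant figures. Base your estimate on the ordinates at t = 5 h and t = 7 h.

On the falling limb, Q drops from 32 to 17 L/s between t = 5 h and t = 7 h (Δt = 2 h).
k = −Δt / ln(Q₂/Q₁) = −2 / ln(17/32) = 3.16 h.

k ≈ 3.16 h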